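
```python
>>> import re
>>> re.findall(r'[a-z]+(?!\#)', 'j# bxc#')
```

The negative lookahead/lookbehind blocks any match where the forbidden context is present.
Matches: at [3:5] → 'bx'.
With no groups in the pattern, `findall` gives back each whole match — 1 here.

['bx']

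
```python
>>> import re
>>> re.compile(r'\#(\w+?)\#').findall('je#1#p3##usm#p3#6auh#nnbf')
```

`findall` collects group 1 from each match (3 total).

['1', 'usm', '6auh']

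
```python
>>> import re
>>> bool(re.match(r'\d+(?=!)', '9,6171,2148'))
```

False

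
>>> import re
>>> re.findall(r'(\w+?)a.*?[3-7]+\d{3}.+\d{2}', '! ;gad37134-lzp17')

Pattern: one or more of a word character (lazy) (captured); then a literal 'a', then zero or more of any character (lazy); then one or more of a character in [3-7]; then exactly 3 of a digit, then one or more of any character, then exactly 2 of a digit.
Scanning left to right: at [3:17] match 'gad37134-lzp17', group 1 = 'g'.
One capturing group, so `findall` returns just the captured substring from the one match — 1 in all.

['g']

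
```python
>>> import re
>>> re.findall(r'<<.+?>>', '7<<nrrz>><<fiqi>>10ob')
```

No capturing groups, so `findall` returns the 2 full match strings.

['<<nrrz>>', '<<fiqi>>']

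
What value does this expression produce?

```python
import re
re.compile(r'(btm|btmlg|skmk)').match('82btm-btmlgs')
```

None

`re.match` won't scan ahead — the pattern has to work from the very first character.
Here the string doesn't start with a match, so the call returns None.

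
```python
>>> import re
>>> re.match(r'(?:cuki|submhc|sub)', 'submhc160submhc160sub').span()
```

(0, 6)

Alternation tries branches left to right and keeps the first one that lets the overall match succeed at that position.
With `match`, the pattern is implicitly anchored at the beginning.
The match spans [0:6] → 'submhc'.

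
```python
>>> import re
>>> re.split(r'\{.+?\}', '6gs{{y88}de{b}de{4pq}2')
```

Because the quantifier is non-greedy, it stops expanding at the earliest point where the rest of the pattern can succeed.
Splitting on the pattern gives 4 pieces.

['6gs', 'de', 'de', '2']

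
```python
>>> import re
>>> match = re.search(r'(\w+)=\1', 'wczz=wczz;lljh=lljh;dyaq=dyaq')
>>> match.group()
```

'wczz=wczz'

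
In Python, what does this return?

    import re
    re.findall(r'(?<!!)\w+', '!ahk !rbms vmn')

['hk', 'bms', 'vmn']

Because the assertion is negative and zero-width, positions next to the forbidden text are skipped.
Matches: at [2:4] → 'hk'; at [7:10] → 'bms'; at [11:14] → 'vmn'.
`findall` yields the raw match text (3 of them) because the pattern has no groups.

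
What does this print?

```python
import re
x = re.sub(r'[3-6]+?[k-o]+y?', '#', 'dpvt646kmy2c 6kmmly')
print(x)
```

The pattern matches one or more of a character in [3-6] (lazy); then one or more of a character in [k-o], then optionally the literal 'y'.
Matches: at [4:10] → '646kmy'; at [13:19] → '6kmmly'.
Every occurrence is swapped for '#'.

dpvt#2c #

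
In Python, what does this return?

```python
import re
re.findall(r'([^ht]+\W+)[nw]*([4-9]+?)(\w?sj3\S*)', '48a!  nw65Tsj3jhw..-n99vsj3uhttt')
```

This matches one or more of any character except [ht], then one or more of a non-word character (captured); then zero or more of one of [nw]; then one or more of a character in [4-9] (lazy) (captured); then optionally a word character, then the literal 'sj3', then zero or more of a non-whitespace character (captured).
Scanning left to right: at [0:32] match '48a!  nw65Tsj3jhw..-n99vsj3uhttt', groups = ('48a!  ', '65', 'Tsj3jhw..-n99vsj3uhttt').
3 groups means the one result is a tuple of 3 captured strings — 1 here.

[('48a!  ', '65', 'Tsj3jhw..-n99vsj3uhttt')]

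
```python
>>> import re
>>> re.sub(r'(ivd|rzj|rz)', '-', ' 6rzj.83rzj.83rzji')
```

' 6-.83-.83-i'

Branches in `(...|...)` are attempted left-to-right; the first branch that allows the whole pattern to succeed is taken.
Matches: at [2:5] → 'rzj'; at [8:11] → 'rzj'; at [14:17] → 'rzj'.
Each match is replaced by '-'.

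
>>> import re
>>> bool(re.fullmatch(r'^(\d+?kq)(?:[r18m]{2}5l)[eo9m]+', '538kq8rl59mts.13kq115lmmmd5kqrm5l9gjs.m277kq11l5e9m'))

False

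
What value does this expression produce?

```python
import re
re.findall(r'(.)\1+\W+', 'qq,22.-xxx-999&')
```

['q', '2', 'x', '9']

A backreference is literal: `\1` must see the identical characters the first group matched.
Scanning left to right: at [0:3] match 'qq,', group 1 = 'q'; at [3:7] match '22.-', group 1 = '2'; at [7:11] match 'xxx-', group 1 = 'x'; at [11:15] match '999&', group 1 = '9'.
`findall` collects group 1 from each match (4 total).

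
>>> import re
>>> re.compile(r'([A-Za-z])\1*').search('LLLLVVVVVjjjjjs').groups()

The match spans [0:4] → 'LLLL'.
Captured: group 1 = 'L'.

('L',)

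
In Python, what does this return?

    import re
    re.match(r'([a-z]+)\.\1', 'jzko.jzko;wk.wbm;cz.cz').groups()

`\1` is not a pattern — it's the concrete string captured by group 1, re-applied verbatim.
`re.match` only tries the pattern at the start of the string.
The match spans [0:9] → 'jzko.jzko'.
Captured: group 1 = 'jzko'.

('jzko',)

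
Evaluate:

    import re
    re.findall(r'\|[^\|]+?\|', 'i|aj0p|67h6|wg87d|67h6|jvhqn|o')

['|aj0p|', '|wg87d|', '|jvhqn|']

Since nothing is captured, `findall` lists the 3 matched substrings directly.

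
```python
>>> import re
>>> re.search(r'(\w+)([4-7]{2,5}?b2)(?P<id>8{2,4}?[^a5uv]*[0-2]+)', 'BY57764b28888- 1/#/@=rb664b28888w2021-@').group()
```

This matches one or more of a word character (captured); then 2 to 5 of a character in [4-7] (lazy), then the literal 'b2' (captured); then 2 to 4 of a literal '8' (lazy), then zero or more of any character except [a5uv], then one or more of a character in [0-2] (captured as 'id').
Unlike `match`, `search` isn't anchored — it looks for the pattern anywhere in the string.
The match spans [0:37] → 'BY57764b28888- 1/#/@=rb664b28888w2021'.
Captured: group 1 = 'BY577', group 2 = '64b2', group 3 = '8888- 1/#/@=rb664b28888w2021'.

'BY57764b28888- 1/#/@=rb664b28888w2021'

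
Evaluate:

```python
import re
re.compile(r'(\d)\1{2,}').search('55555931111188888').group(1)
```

The match spans [0:5] → '55555'.
Captured: group 1 = '5'.

'5'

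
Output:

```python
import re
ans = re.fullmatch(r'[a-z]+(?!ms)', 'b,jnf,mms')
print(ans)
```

`fullmatch` succeeds only if the pattern covers the string from start to end.
Here the string isn't matched end-to-end, so the call returns None.

None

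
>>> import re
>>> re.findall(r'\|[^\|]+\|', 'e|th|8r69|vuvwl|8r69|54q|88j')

['|th|', '|vuvwl|', '|54q|']

Walking the string: at [1:5] → '|th|'; at [9:16] → '|vuvwl|'; at [20:25] → '|54q|'.
`findall` yields the raw match text (3 of them) because the pattern has no groups.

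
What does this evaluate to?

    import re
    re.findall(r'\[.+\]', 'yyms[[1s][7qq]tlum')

['[[1s][7qq]']

Matches: at [4:14] → '[[1s][7qq]'.
`findall` yields the raw match text (1 of them) because the pattern has no groups.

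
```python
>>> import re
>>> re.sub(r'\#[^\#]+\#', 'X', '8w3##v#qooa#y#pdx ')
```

'8w3#XqooaXpdx '

Matches: at [4:7] → '#v#'; at [11:14] → '#y#'.
`sub` substitutes 'X' at each match site.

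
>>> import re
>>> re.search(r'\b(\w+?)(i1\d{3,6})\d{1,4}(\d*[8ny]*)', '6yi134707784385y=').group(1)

'6y'

The match spans [0:16] → '6yi134707784385y'.
Captured: group 1 = '6y', group 2 = 'i1347077', group 3 = '5y'.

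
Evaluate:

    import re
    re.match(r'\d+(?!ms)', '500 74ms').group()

'500'

`re.match` won't scan ahead — the pattern has to work from the very first character.
The match spans [0:3] → '500'.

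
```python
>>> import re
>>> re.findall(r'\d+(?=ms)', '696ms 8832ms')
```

['696', '8832']

The lookaround is zero-width — it requires the adjacent text to match without consuming it, so the asserted text isn't part of the match.
Since nothing is captured, `findall` lists the 2 matched substrings directly.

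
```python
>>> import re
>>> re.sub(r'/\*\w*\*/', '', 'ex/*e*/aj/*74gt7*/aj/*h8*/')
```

'exajaj'

Each match is replaced by ''.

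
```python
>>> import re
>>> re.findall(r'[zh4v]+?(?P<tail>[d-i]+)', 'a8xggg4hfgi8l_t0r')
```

['hfgi']

The pattern matches one or more of one of [zh4v] (lazy); then one or more of a character in [d-i] (captured as 'tail').
Lazy quantifiers expand one character at a time until the remainder of the pattern can match.
Scanning left to right: at [6:11] match '4hfgi', group 1 = 'hfgi'.
With a single group, `findall` returns only what that group captured — 1 item.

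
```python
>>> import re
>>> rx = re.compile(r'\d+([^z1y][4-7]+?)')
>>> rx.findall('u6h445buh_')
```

['h4']

Pattern: one or more of a digit; then any character except [z1y], then one or more of a character in [4-7] (lazy) (captured).
Lazy quantifiers expand one character at a time until the remainder of the pattern can match.
Matches: at [1:4] match '6h4', group 1 = 'h4'.
With a single group, `findall` returns only what that group captured — 1 item.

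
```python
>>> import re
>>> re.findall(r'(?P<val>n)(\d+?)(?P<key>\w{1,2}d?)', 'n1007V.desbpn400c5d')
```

[('n', '1', '00'), ('n', '4', '00')]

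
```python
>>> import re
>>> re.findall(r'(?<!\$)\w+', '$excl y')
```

['xcl', 'y']

The negative lookahead/lookbehind blocks any match where the forbidden context is present.
Matches: at [2:5] → 'xcl'; at [6:7] → 'y'.
No capturing groups, so `findall` returns the 2 full match strings.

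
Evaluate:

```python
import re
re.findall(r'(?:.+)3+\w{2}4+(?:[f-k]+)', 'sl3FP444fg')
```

Pattern: one or more of any character (non-capturing group); then one or more of a literal '3', then exactly 2 of a word character, then one or more of the literal '4'; then one or more of a character in [f-k] (non-capturing group).
Walking the string: at [0:10] → 'sl3FP444fg'.
Since nothing is captured, `findall` lists the 1 matched substring directly.

['sl3FP444fg']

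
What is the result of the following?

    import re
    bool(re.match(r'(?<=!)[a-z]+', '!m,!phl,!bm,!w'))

Because the assertion is zero-width, the text it checks is not consumed and won't appear in the result.
With `match`, the pattern is implicitly anchored at the beginning.
Here the pattern fails at index 0, so the call returns None, and `bool(None)` is False.

False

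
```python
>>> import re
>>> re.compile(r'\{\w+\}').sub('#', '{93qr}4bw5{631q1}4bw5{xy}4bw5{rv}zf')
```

'#4bw5#4bw5#4bw5#zf'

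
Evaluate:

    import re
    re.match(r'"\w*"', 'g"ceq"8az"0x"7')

None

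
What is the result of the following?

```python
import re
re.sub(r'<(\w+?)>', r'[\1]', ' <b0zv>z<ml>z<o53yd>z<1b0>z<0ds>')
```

Matches: at [1:7] → '<b0zv>'; at [8:12] → '<ml>'; at [13:20] → '<o53yd>'; at [21:26] → '<1b0>'; at [27:32] → '<0ds>'.
The replacement refers to a captured group, so each match is rewritten using its own captured text.

' [b0zv]z[ml]z[o53yd]z[1b0]z[0ds]'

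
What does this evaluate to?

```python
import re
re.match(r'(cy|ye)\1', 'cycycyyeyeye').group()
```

'cycy'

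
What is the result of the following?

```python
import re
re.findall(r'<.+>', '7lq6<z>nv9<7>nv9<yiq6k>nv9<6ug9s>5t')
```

With no groups in the pattern, `findall` gives back each whole match — 1 here.

['<z>nv9<7>nv9<yiq6k>nv9<6ug9s>']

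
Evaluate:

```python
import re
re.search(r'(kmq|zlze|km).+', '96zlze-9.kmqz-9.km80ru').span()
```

(2, 22)

`re.search` scans for the first position where the pattern succeeds.
The match spans [2:22] → 'zlze-9.kmqz-9.km80ru'.
Captured: group 1 = 'zlze'.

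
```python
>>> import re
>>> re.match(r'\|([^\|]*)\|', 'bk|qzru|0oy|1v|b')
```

None

With `match`, the pattern is implicitly anchored at the beginning.
Here the pattern fails at index 0, so the call returns None.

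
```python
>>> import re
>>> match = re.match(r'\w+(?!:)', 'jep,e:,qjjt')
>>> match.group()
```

'jep'

`re.match` only tries the pattern at the start of the string.
The match spans [0:3] → 'jep'.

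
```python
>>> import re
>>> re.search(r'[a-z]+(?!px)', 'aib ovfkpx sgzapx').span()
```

(0, 3)

`(?!…)`/`(?<!…)` only lets a position through if the neighbouring text does NOT match; no characters are consumed.
Unlike `match`, `search` isn't anchored — it looks for the pattern anywhere in the string.
The match spans [0:3] → 'aib'.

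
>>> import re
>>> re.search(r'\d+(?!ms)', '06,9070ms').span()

(0, 2)

Because the assertion is negative and zero-width, positions next to the forbidden text are skipped.
The match spans [0:2] → '06'.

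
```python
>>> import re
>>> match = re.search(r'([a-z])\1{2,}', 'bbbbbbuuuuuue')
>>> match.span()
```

(0, 6)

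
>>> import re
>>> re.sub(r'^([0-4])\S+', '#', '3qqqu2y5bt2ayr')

Pattern: anchored at the start of the string; then a character in [0-4] (captured); then one or more of a non-whitespace character.
Matches: at [0:14] → '3qqqu2y5bt2ayr'.
`sub` substitutes '#' at each match site.

'#'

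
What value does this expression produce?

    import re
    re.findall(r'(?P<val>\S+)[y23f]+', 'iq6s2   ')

This matches one or more of a non-whitespace character (captured as 'val'); then one or more of one of [y23f].
Scanning left to right: at [0:5] match 'iq6s2', group 1 = 'iq6s'.
Because there's exactly one group, `findall` drops the full match and keeps group 1 from the one hit.

['iq6s']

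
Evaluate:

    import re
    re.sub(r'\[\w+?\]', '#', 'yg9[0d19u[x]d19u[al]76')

Matches: at [9:12] → '[x]'; at [16:20] → '[al]'.
Each match is replaced by '#'.

'yg9[0d19u#d19u#76'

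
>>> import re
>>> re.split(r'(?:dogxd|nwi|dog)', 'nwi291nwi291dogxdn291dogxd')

Alternation isn't longest-match — the leftmost alternative that fits at this position is chosen.
Matches to split on: at [0:3] → 'nwi'; at [6:9] → 'nwi'; at [12:17] → 'dogxd'; at [21:26] → 'dogxd'.
The string is cut at each match, leaving 5 pieces.

['', '291', '291', 'n291', '']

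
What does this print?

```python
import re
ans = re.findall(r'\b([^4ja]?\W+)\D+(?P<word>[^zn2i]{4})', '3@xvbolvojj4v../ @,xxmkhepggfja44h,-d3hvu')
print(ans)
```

[('3@', '4v..'), (',-', '3hvu')]

This matches a word boundary (`\b`, zero-width); then optionally any character except [4ja], then one or more of a non-word character (captured); then one or more of a non-digit; then exactly 4 of any character except [zn2i] (captured as 'word').
Matches: at [0:15] match '3@xvbolvojj4v..', groups = ('3@', '4v..'); at [34:41] match ',-d3hvu', groups = (',-', '3hvu').
`findall` packs the 2 group values into a tuple for every match.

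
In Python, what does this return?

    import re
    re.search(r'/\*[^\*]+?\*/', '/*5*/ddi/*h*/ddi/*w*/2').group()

The match spans [0:5] → '/*5*/'.

'/*5*/'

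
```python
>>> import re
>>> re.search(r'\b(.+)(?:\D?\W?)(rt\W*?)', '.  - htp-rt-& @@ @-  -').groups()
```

('htp-', 'rt')

This matches a word boundary (`\b`, zero-width); then one or more of any character (captured); then optionally a non-digit, then optionally a non-word character (non-capturing group); then the literal 'rt', then zero or more of a non-word character (lazy) (captured).
Because the quantifier is non-greedy, it stops expanding at the earliest point where the rest of the pattern can succeed.
`re.search` scans for the first position where the pattern succeeds.
The match spans [5:11] → 'htp-rt'.
Captured: group 1 = 'htp-', group 2 = 'rt'.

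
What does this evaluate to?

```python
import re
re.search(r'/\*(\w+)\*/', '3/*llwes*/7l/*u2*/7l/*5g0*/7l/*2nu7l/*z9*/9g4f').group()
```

`search` walks the string left to right and returns the first match it finds.
The match spans [1:10] → '/*llwes*/'.
Captured: group 1 = 'llwes'.

'/*llwes*/'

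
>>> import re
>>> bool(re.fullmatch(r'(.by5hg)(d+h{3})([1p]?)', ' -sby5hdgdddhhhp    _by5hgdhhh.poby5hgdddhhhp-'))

`fullmatch` succeeds only if the pattern covers the string from start to end.
Here the pattern can't cover the whole string, so the call returns None, and `bool(None)` is False.

False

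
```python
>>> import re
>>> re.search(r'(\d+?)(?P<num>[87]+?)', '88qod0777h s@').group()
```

Pattern: one or more of a digit (lazy) (captured); then one or more of one of [87] (lazy) (captured as 'num').
`search` walks the string left to right and returns the first match it finds.
The match spans [0:2] → '88'.
Captured: group 1 = '8', group 2 = '8'.

'88'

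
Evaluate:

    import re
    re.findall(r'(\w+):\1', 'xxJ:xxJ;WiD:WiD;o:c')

['xxJ', 'WiD']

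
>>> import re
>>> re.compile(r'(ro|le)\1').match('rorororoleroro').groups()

The match spans [0:4] → 'roro'.
Captured: group 1 = 'ro'.

('ro',)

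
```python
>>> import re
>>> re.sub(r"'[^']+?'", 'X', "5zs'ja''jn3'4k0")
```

Matches: at [3:7] → "'ja'"; at [7:12] → "'jn3'".
Every occurrence is swapped for 'X'.

'5zsXX4k0'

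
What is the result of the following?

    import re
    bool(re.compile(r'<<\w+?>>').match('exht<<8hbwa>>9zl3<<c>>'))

False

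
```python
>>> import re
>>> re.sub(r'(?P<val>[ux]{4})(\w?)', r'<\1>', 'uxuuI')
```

'<uxuu>'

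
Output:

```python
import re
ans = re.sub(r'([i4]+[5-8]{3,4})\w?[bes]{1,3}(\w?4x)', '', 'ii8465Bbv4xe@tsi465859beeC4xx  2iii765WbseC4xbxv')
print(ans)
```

This matches one or more of one of [i4], then 3 to 4 of a character in [5-8] (captured); then optionally a word character, then 1 to 3 of one of [bes]; then optionally a word character, then the literal '4x' (captured).
Matches: at [15:28] → 'i465859beeC4x'; at [32:45] → 'iii765WbseC4x'.
Each match is replaced by ''.

ii8465Bbv4xe@tsx  2bxv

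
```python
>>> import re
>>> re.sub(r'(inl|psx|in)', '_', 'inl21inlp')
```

'_21_p'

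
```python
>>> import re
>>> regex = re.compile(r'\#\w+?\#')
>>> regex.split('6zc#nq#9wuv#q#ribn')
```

['6zc', '9wuv', 'ribn']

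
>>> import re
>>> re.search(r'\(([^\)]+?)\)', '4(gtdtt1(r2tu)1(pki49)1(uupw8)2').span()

(1, 14)

The match spans [1:14] → '(gtdtt1(r2tu)'.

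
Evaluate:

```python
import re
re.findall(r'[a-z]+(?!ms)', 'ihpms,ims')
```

['ihpms', 'ims']

A negative assertion filters positions out without eating any characters.
Walking the string: at [0:5] → 'ihpms'; at [6:9] → 'ims'.
`findall` yields the raw match text (2 of them) because the pattern has no groups.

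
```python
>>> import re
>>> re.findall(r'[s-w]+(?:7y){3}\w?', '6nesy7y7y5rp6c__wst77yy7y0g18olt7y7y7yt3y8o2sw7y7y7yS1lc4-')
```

['t7y7y7yt', 'sw7y7y7yS']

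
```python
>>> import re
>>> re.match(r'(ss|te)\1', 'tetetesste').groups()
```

('te',)

The backreference `\1` re-matches whatever the first group consumed, character for character.
With `match`, the pattern is implicitly anchored at the beginning.
The match spans [0:4] → 'tete'.
Captured: group 1 = 'te'.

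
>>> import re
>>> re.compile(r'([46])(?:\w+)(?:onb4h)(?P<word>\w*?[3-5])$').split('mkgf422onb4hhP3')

This matches one of [46] (captured); then one or more of a word character (non-capturing group); then the literal 'onb', then the literal '4h' (non-capturing group); then zero or more of a word character (lazy), then a character in [3-5] (captured as 'word'); then anchored at the end.
Matches to split on: at [4:15] → '422onb4hhP3'.
The group in the pattern means `split` returns the separators' captures alongside the pieces.

['mkgf', '4', 'hP3', '']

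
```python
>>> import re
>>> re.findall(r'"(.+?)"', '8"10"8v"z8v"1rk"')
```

['10', 'z8v']

Lazy quantifiers expand one character at a time until the remainder of the pattern can match.
Walking the string: at [1:5] match '"10"', group 1 = '10'; at [7:12] match '"z8v"', group 1 = 'z8v'.
One capturing group, so `findall` returns just the captured substring from each match — 2 in all.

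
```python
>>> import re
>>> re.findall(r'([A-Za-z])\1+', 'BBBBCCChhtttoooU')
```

The backreference `\1` re-matches whatever the first group consumed, character for character.
Walking the string: at [0:4] match 'BBBB', group 1 = 'B'; at [4:7] match 'CCC', group 1 = 'C'; at [7:9] match 'hh', group 1 = 'h'; at [9:12] match 'ttt', group 1 = 't'; at [12:15] match 'ooo', group 1 = 'o'.
Because there's exactly one group, `findall` drops the full match and keeps group 1 from each hit.

['B', 'C', 'h', 't', 'o']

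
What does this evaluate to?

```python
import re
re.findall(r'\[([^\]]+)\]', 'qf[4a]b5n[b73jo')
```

['4a']

Scanning left to right: at [2:6] match '[4a]', group 1 = '4a'.
With a single group, `findall` returns only what that group captured — 1 item.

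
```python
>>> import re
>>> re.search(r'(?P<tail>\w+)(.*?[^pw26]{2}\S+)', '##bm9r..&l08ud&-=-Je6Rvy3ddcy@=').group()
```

'bm9r..&l08ud&-=-Je6Rvy3ddcy@='

This matches one or more of a word character (captured as 'tail'); then zero or more of any character (lazy), then exactly 2 of any character except [pw26], then one or more of a non-whitespace character (captured).
The match spans [2:31] → 'bm9r..&l08ud&-=-Je6Rvy3ddcy@='.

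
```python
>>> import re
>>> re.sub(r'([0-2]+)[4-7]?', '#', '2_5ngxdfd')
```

The pattern matches one or more of a character in [0-2] (captured); then optionally a character in [4-7].
Every occurrence is swapped for '#'.

'#_5ngxdfd'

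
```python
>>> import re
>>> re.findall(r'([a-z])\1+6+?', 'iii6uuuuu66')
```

The backreference `\1` re-matches whatever the first group consumed, character for character.
With a single group, `findall` returns only what that group captured — 2 items.

['i', 'u']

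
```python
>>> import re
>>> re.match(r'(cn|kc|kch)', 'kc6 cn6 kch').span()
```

`re.match` won't scan ahead — the pattern has to work from the very first character.
The match spans [0:2] → 'kc'.

(0, 2)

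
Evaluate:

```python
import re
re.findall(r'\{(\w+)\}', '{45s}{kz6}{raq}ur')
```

Because there's exactly one group, `findall` drops the full match and keeps group 1 from each hit.

['45s', 'kz6', 'raq']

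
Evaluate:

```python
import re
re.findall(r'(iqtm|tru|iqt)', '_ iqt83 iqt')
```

Matches: at [2:5] match 'iqt', group 1 = 'iqt'; at [8:11] match 'iqt', group 1 = 'iqt'.
One capturing group, so `findall` returns just the captured substring from each match — 2 in all.

['iqt', 'iqt']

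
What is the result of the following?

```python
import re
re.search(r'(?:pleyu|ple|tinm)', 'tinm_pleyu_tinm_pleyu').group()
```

The match spans [0:4] → 'tinm'.

'tinm'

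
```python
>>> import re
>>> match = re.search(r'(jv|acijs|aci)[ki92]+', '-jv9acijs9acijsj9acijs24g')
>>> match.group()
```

'jv9'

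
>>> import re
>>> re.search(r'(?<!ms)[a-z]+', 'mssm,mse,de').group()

A negative assertion filters positions out without eating any characters.
The match spans [0:4] → 'mssm'.

'mssm'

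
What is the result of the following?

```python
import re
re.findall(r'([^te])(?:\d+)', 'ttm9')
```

['m']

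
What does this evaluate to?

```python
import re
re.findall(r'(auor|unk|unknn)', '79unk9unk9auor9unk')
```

['unk', 'unk', 'auor', 'unk']

Matches: at [2:5] match 'unk', group 1 = 'unk'; at [6:9] match 'unk', group 1 = 'unk'; at [10:14] match 'auor', group 1 = 'auor'; at [15:18] match 'unk', group 1 = 'unk'.
Because there's exactly one group, `findall` drops the full match and keeps group 1 from each hit.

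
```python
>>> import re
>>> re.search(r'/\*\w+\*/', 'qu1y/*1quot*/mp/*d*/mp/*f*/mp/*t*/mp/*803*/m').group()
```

'/*1quot*/'

Unlike `match`, `search` isn't anchored — it looks for the pattern anywhere in the string.
The match spans [4:13] → '/*1quot*/'.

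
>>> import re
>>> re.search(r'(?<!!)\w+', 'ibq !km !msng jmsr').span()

(0, 3)

Because the assertion is negative and zero-width, positions next to the forbidden text are skipped.
`search` walks the string left to right and returns the first match it finds.
The match spans [0:3] → 'ibq'.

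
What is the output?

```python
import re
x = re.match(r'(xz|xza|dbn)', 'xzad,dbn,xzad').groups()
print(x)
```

Alternation isn't longest-match — the leftmost alternative that fits at this position is chosen.
With `match`, the pattern is implicitly anchored at the beginning.
The match spans [0:2] → 'xz'.
Captured: group 1 = 'xz'.

('xz',)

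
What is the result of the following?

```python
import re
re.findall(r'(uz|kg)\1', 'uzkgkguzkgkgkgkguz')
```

['kg', 'kg', 'kg']

After group 1 captures some text, `\1` only succeeds where that same text appears again.
One capturing group, so `findall` returns just the captured substring from each match — 3 in all.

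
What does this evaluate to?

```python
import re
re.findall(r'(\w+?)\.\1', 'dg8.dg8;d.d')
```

`\1` has to match the exact text group 1 already captured.
With a single group, `findall` returns only what that group captured — 2 items.

['dg8', 'd']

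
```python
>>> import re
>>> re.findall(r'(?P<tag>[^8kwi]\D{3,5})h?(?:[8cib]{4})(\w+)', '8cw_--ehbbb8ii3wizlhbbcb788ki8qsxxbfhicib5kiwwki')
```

[('cw_--e', 'ii3wizlhbbcb788ki8qsxxbfhicib5kiwwki')]

This matches any character except [8kwi], then 3 to 5 of a non-digit (captured as 'tag'); then optionally a literal 'h'; then exactly 4 of one of [8cib] (non-capturing group); then one or more of a word character (captured).
Walking the string: at [1:48] match 'cw_--ehbbb8ii3wizlhbbcb788ki8qsxxbfhicib5kiwwki', groups = ('cw_--e', 'ii3wizlhbbcb788ki8qsxxbfhicib5kiwwki').
Multiple groups make `findall` return tuples — one 2-tuple for the one match.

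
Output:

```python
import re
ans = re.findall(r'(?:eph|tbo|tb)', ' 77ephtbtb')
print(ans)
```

['eph', 'tb', 'tb']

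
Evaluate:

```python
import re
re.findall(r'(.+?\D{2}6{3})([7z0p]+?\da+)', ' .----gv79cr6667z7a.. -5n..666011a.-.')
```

[(' .----gv79cr666', '7z7a')]

Pattern: one or more of any character (lazy), then exactly 2 of a non-digit, then exactly 3 of a literal '6' (captured); then one or more of one of [7z0p] (lazy), then a digit, then one or more of the literal 'a' (captured).
Walking the string: at [0:19] match ' .----gv79cr6667z7a', groups = (' .----gv79cr666', '7z7a').
`findall` packs the 2 group values into a tuple for every match.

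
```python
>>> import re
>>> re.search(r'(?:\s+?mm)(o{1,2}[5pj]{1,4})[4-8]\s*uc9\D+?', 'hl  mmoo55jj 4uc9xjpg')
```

The pattern matches one or more of whitespace (lazy), then the literal 'mm' (non-capturing group); then 1 to 2 of the literal 'o', then 1 to 4 of one of [5pj] (captured); then a character in [4-8], then zero or more of whitespace, then the literal 'uc9'; then one or more of a non-digit (lazy).
Here the pattern never matches, so the call returns None.

None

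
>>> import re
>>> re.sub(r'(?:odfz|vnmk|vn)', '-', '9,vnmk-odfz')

Alternation tries branches left to right and keeps the first one that lets the overall match succeed at that position.
`sub` substitutes '-' at each match site.

'9,---'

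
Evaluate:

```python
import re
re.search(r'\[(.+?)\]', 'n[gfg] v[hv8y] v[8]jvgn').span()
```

(1, 6)

Lazy quantifiers expand one character at a time until the remainder of the pattern can match.
The match spans [1:6] → '[gfg]'.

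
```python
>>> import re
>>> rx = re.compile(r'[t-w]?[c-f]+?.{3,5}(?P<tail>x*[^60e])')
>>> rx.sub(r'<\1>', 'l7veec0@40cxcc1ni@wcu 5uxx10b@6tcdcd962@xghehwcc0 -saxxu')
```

'l7<4>0<i>@<x1>0b@6<2>@xgh< >-saxxu'

Pattern: optionally a character in [t-w], then one or more of a character in [c-f] (lazy), then 3 to 5 of any character; then zero or more of a literal 'x', then any character except [60e] (captured as 'tail').
Matches: at [2:9] → 'veec0@4'; at [10:17] → 'cxcc1ni'; at [18:27] → 'wcu 5uxx1'; at [31:39] → 'tcdcd962'; at [43:50] → 'ehwcc0 '.
`\1` in the replacement pulls in group 1's text for each match.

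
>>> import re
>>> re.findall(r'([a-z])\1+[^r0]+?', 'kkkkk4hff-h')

The backreference `\1` re-matches whatever the first group consumed, character for character.
Walking the string: at [0:6] match 'kkkkk4', group 1 = 'k'; at [7:10] match 'ff-', group 1 = 'f'.
Because there's exactly one group, `findall` drops the full match and keeps group 1 from each hit.

['k', 'f']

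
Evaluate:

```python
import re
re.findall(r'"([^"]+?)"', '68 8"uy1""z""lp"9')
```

['uy1', 'z', 'lp']

One capturing group, so `findall` returns just the captured substring from each match — 3 in all.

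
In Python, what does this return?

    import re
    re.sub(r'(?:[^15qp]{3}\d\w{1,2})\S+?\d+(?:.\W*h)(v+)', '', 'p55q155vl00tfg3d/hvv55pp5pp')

'p55q15555pp5pp'

Each match is replaced by ''.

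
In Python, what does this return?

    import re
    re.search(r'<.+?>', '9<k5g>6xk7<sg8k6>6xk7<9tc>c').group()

The match spans [1:6] → '<k5g>'.

'<k5g>'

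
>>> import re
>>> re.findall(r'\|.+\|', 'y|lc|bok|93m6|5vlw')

['|lc|bok|93m6|']

No capturing groups, so `findall` returns the 1 full match string.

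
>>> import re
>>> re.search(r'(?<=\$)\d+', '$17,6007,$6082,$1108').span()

(1, 3)

Lookahead/lookbehind check context without consuming it, so the matched span excludes the asserted characters.
Unlike `match`, `search` isn't anchored — it looks for the pattern anywhere in the string.
The match spans [1:3] → '17'.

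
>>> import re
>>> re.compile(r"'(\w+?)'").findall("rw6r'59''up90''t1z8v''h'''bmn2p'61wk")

Matches: at [4:8] match "'59'", group 1 = '59'; at [8:14] match "'up90'", group 1 = 'up90'; at [14:21] match "'t1z8v'", group 1 = 't1z8v'; at [21:24] match "'h'", group 1 = 'h'; at [25:32] match "'bmn2p'", group 1 = 'bmn2p'.
`findall` collects group 1 from each match (5 total).

['59', 'up90', 't1z8v', 'h', 'bmn2p']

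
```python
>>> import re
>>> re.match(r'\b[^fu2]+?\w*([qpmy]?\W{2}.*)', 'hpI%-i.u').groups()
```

Pattern: a word boundary (`\b`, zero-width); then one or more of any character except [fu2] (lazy), then zero or more of a word character; then optionally one of [qpmy], then exactly 2 of a non-word character, then zero or more of any character (captured).
`re.match` only tries the pattern at the start of the string.
The match spans [0:8] → 'hpI%-i.u'.
Captured: group 1 = '%-i.u'.

('%-i.u',)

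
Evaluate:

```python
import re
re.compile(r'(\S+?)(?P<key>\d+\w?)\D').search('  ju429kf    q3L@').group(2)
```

'429k'

This matches one or more of a non-whitespace character (lazy) (captured); then one or more of a digit, then optionally a word character (captured as 'key'); then a non-digit.
Unlike `match`, `search` isn't anchored — it looks for the pattern anywhere in the string.
The match spans [2:9] → 'ju429kf'.
Captured: group 1 = 'ju', group 2 = '429k'.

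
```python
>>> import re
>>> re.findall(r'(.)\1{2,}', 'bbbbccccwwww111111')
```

['b', 'c', 'w', '1']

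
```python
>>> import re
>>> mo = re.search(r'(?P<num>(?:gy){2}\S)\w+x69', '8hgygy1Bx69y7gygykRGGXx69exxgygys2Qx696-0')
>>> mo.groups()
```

('gygy1',)

The match spans [2:38] → 'gygy1Bx69y7gygykRGGXx69exxgygys2Qx69'.
Captured: group 1 = 'gygy1'.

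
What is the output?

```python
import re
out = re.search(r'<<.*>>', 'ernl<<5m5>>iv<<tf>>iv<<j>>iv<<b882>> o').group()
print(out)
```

<<5m5>>iv<<tf>>iv<<j>>iv<<b882>>

`re.search` scans for the first position where the pattern succeeds.
The match spans [4:36] → '<<5m5>>iv<<tf>>iv<<j>>iv<<b882>>'.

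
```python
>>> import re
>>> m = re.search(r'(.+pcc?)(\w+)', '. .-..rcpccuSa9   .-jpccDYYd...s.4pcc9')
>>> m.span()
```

The match spans [0:38] → '. .-..rcpccuSa9   .-jpccDYYd...s.4pcc9'.

(0, 38)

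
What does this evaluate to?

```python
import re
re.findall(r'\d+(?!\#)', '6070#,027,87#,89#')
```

['607', '027', '8', '8']

`(?!…)`/`(?<!…)` only lets a position through if the neighbouring text does NOT match; no characters are consumed.
Scanning left to right: at [0:3] → '607'; at [6:9] → '027'; at [10:11] → '8'; at [14:15] → '8'.
Since nothing is captured, `findall` lists the 4 matched substrings directly.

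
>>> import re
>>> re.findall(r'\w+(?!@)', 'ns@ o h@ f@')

['n', 'o']

The negative lookaround is zero-width — it rules out positions where the adjacent text would match, without consuming anything.
Scanning left to right: at [0:1] → 'n'; at [4:5] → 'o'.
With no groups in the pattern, `findall` gives back each whole match — 2 here.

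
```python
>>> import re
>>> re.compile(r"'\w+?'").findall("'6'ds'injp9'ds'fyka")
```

With no groups in the pattern, `findall` gives back each whole match — 2 here.

["'6'", "'injp9'"]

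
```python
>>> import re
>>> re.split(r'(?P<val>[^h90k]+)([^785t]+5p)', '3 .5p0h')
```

Pattern: one or more of any character except [h90k] (captured as 'val'); then one or more of any character except [785t], then the literal '5p' (captured).
The group in the pattern means `split` returns the separators' captures alongside the pieces.

['', '3 ', '.5p', '0h']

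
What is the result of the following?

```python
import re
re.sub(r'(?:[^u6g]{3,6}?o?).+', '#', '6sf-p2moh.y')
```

'6#'

The pattern matches 3 to 6 of any character except [u6g] (lazy), then optionally a literal 'o' (non-capturing group); then one or more of any character.
Matches: at [1:11] → 'sf-p2moh.y'.
`sub` substitutes '#' at each match site.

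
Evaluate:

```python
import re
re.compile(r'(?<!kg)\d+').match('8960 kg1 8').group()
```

'8960'

`re.match` only tries the pattern at the start of the string.
The match spans [0:4] → '8960'.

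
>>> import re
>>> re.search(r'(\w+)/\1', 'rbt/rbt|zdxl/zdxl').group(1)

'rbt'

The match spans [0:7] → 'rbt/rbt'.
Captured: group 1 = 'rbt'.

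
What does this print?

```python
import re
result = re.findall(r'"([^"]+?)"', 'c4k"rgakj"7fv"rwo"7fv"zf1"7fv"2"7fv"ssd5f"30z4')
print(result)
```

['rgakj', 'rwo', 'zf1', '2', 'ssd5f']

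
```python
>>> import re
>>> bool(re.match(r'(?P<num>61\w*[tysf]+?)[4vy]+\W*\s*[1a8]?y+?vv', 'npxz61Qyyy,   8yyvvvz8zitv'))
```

This matches the literal '61', then zero or more of a word character, then one or more of one of [tysf] (lazy) (captured as 'num'); then one or more of one of [4vy]; then zero or more of a non-word character, then zero or more of whitespace, then optionally one of [1a8]; then one or more of a literal 'y' (lazy), then the literal 'vv'.
With `match`, the pattern is implicitly anchored at the beginning.
Here the pattern fails at index 0, so the call returns None, and `bool(None)` is False.

False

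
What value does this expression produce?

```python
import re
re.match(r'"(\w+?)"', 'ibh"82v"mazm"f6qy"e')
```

`match` is anchored at position 0; if the pattern doesn't fit there, it returns None.
Here the string doesn't start with a match, so the call returns None.

None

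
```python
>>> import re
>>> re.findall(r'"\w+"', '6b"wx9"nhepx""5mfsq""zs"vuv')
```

['"wx9"', '"5mfsq"', '"zs"']

Matches: at [2:7] → '"wx9"'; at [13:20] → '"5mfsq"'; at [20:24] → '"zs"'.
`findall` yields the raw match text (3 of them) because the pattern has no groups.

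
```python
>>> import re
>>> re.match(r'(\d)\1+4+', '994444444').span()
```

(0, 9)

`match` is anchored at position 0; if the pattern doesn't fit there, it returns None.
The match spans [0:9] → '994444444'.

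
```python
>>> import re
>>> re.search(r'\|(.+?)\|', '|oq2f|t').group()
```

'|oq2f|'

The match spans [0:6] → '|oq2f|'.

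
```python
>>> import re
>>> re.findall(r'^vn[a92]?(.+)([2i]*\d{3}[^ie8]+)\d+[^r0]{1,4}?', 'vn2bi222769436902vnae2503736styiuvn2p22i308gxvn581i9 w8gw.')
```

[('bi222769436902vnae2503736styiuvn2p22i', '308gxvn5')]

The pattern matches anchored at the start of the string; then the literal 'vn', then optionally one of [a92]; then one or more of any character (captured); then zero or more of one of [2i], then exactly 3 of a digit, then one or more of any character except [ie8] (captured); then one or more of a digit, then 1 to 4 of any character except [r0] (lazy).
Scanning left to right: at [0:51] match 'vn2bi222769436902vnae2503736styiuvn2p22i308gxvn581i', groups = ('bi222769436902vnae2503736styiuvn2p22i', '308gxvn5').
Multiple groups make `findall` return tuples — one 2-tuple for the one match.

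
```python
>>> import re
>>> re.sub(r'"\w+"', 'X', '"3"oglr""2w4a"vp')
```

'Xoglr"Xvp'

Matches: at [0:3] → '"3"'; at [8:14] → '"2w4a"'.
Every occurrence is swapped for 'X'.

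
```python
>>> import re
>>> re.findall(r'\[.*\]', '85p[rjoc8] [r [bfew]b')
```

['[rjoc8] [r [bfew]']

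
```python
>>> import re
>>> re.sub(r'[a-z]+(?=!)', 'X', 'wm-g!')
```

The lookaround is zero-width — it requires the adjacent text to match without consuming it, so the asserted text isn't part of the match.
`sub` substitutes 'X' at each match site.

'wm-X!'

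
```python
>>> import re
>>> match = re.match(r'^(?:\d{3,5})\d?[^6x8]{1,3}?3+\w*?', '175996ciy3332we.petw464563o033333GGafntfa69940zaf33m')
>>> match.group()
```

'175996ciy333'

`match` is anchored at position 0; if the pattern doesn't fit there, it returns None.
The match spans [0:12] → '175996ciy333'.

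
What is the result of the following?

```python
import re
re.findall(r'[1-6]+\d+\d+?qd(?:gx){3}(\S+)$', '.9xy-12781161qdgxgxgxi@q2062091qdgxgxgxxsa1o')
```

['i@q2062091qdgxgxgxxsa1o']

With a single group, `findall` returns only what that group captured — 1 item.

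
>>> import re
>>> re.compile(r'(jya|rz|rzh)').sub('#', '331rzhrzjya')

'331#h##'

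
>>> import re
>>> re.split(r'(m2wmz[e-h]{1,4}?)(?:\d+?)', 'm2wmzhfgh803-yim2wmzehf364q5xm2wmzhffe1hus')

['', 'm2wmzhfgh', '03-yi', 'm2wmzehf', '64q5x', 'm2wmzhffe', 'hus']

Lazy quantifiers expand one character at a time until the remainder of the pattern can match.
Because the pattern has a capturing group, `split` also inserts each captured text between the pieces.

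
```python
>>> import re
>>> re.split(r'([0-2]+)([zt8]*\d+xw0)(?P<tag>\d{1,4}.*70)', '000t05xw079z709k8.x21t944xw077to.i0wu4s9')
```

['', '000', 't05xw0', '79z70', '9k8.x21t944xw077to.i0wu4s9']

This matches one or more of a character in [0-2] (captured); then zero or more of one of [zt8], then one or more of a digit, then the literal 'xw0' (captured); then 1 to 4 of a digit, then zero or more of any character, then the literal '70' (captured as 'tag').
Matches to split on: at [0:14] → '000t05xw079z70'.
The group in the pattern means `split` returns the separators' captures alongside the pieces.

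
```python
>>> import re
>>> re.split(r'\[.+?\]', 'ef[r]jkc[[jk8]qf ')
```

['ef', 'jkc', 'qf ']

Lazy quantifiers expand one character at a time until the remainder of the pattern can match.
Matches to split on: at [2:5] → '[r]'; at [8:14] → '[[jk8]'.
`split` removes every match and returns the 3 fragments in between.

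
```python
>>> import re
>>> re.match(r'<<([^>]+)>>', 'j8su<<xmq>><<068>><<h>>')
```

None

`re.match` only tries the pattern at the start of the string.
Here position 0 doesn't satisfy it, so the call returns None.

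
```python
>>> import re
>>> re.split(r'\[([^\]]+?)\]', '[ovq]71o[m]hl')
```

['', 'ovq', '71o', 'm', 'hl']

Matches to split on: at [0:5] → '[ovq]'; at [8:11] → '[m]'.
The group in the pattern means `split` returns the separators' captures alongside the pieces.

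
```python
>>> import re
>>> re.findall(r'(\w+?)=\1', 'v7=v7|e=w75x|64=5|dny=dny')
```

A backreference is literal: `\1` must see the identical characters the first group matched.
Because there's exactly one group, `findall` drops the full match and keeps group 1 from each hit.

['v7', 'dny']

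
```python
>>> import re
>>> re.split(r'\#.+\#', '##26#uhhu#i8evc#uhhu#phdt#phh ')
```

['', 'phh ']

Matches to split on: at [0:26] → '##26#uhhu#i8evc#uhhu#phdt#'.
`split` removes every match and returns the 2 fragments in between.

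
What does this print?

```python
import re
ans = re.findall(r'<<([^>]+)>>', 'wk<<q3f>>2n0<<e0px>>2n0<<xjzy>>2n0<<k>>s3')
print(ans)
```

Matches: at [2:9] match '<<q3f>>', group 1 = 'q3f'; at [12:20] match '<<e0px>>', group 1 = 'e0px'; at [23:31] match '<<xjzy>>', group 1 = 'xjzy'; at [34:39] match '<<k>>', group 1 = 'k'.
One capturing group, so `findall` returns just the captured substring from each match — 4 in all.

['q3f', 'e0px', 'xjzy', 'k']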